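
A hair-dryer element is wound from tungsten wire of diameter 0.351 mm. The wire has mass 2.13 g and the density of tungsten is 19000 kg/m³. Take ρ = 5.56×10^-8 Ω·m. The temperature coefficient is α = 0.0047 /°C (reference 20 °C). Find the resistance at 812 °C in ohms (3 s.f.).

A = π(d/2)² = π(1.7550e-04 m)² = 9.6762e-08 m²
L = m/(density·A) = 0.00213/(19000×9.6762e-08) = 1.159 m
R = ρL/A = (5.56×10^-8)(1.159)/(9.6762e-08) = 0.6657 Ω
R(812 °C) = 0.6657 × (1 + 0.0047×792) = 3.14 Ω

3.14 Ω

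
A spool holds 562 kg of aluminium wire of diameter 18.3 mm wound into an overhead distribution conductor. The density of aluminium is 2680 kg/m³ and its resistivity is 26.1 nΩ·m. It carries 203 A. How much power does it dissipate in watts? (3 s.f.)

ρ = 26.1 nΩ·m = 2.61×10^-8 Ω·m
A = π(d/2)² = π(9.1500e-03 m)² = 2.6302e-04 m²
L = m/(density·A) = 562/(2680×2.6302e-04) = 797.3 m
R = ρL/A = (2.61×10^-8)(797.3)/(2.6302e-04) = 0.07911 Ω
P = I²R = (203)² × 0.07911 = 3260 W

3260 W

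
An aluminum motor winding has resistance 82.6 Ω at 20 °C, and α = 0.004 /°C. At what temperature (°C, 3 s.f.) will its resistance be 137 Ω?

R = R₀(1 + α(T − T₀)) ⇒ T = T₀ + (R/R₀ − 1)/α
T = 20 + (137/82.6 − 1)/0.004 = 20 + (0.6586)/0.004 = 185 °C

185 °C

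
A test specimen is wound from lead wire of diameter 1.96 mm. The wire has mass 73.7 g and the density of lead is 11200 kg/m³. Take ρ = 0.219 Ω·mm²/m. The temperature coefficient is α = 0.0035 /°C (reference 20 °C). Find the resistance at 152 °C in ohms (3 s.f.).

ρ = 0.219 Ω·mm²/m = 2.19×10^-7 Ω·m
A = π(d/2)² = π(9.8000e-04 m)² = 3.0172e-06 m²
L = m/(density·A) = 0.0737/(11200×3.0172e-06) = 2.181 m
R = ρL/A = (2.19×10^-7)(2.181)/(3.0172e-06) = 0.1583 Ω
R(152 °C) = 0.1583 × (1 + 0.0035×132) = 0.231 Ω

0.231 Ω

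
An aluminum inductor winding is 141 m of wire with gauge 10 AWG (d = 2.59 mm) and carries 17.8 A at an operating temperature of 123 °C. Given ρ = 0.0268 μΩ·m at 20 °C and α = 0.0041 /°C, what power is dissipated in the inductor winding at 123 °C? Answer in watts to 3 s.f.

ρ = 0.0268 μΩ·m = 2.68×10^-8 Ω·m
A = π(2.59/2 mm)² = π(1.2950e-03 m)² = 5.269e-06 m²
R₍20₎ = ρL/A = (2.68×10^-8)(141)/(5.269e-06) = 0.7172 Ω
R₍123₎ = R₍20₎(1 + αΔT) = 0.7172 × (1 + 0.0041×103) = 1.02 Ω
P = I²R = (17.8)² × 1.02 = 323 W

323 W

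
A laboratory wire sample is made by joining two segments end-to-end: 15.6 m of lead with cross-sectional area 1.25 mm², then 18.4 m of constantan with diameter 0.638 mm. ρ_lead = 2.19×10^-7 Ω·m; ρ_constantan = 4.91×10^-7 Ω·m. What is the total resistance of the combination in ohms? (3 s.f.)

31.0 Ω

Segment 1: A = 1.25 mm² = 1.250e-06 m²
R₁ = ρL/A = (2.19×10^-7)(15.6)/(1.250e-06) = 2.733 Ω
Segment 2: A = π(d/2)² = π(3.1900e-04 m)² = 3.197e-07 m²
R₂ = (4.91×10^-7)(18.4)/(3.197e-07) = 28.26 Ω
R = R₁ + R₂ = 31.0 Ω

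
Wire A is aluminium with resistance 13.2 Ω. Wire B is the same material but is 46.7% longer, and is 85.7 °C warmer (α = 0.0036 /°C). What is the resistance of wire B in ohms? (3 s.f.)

R ∝ ρL/d² with ρ ∝ (1+αΔT), so R_B/R_A = (1 + 46.7/100) × (1 + 0.0036×85.7)
= 1.467 × 1.308 = 1.92
R_B = 1.92 × 13.2 = 25.3 Ω

25.3 Ω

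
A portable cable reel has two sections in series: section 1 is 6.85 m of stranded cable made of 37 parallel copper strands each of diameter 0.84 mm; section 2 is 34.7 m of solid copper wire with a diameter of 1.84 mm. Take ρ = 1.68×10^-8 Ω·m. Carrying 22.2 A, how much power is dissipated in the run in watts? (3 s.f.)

Section 1: A_strand = π(4.2000e-04)² = 5.542e-07 m²; R₁ = ρL/(N·A_s) = (1.68×10^-8)(6.85)/(37×5.542e-07) = 0.005612 Ω
Section 2: A = π(d/2)² = π(9.2000e-04 m)² = 2.659e-06 m²
R₂ = (1.68×10^-8)(34.7)/(2.659e-06) = 0.2192 Ω
R = R₁ + R₂ = 0.2248 Ω
P = I²R = (22.2)² × 0.2248 = 111 W

111 W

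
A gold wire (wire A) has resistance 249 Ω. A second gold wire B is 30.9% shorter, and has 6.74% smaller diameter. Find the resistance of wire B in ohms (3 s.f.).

R ∝ L/d², so R_B/R_A = (1 − 30.9/100) × (1 − 6.74/100)⁻²
= 0.691 × 1.15 = 0.7945
R_B = 0.7945 × 249 = 198 Ω

198 Ω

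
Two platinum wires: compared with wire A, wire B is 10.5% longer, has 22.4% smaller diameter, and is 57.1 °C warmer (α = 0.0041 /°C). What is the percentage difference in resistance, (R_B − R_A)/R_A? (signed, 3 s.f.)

126%

R ∝ ρL/d² with ρ ∝ (1+αΔT), so R_B/R_A = (1 + 10.5/100) × (1 − 22.4/100)⁻² × (1 + 0.0041×57.1)
= 1.105 × 1.661 × 1.234 = 2.265
(R_B − R_A)/R_A = 2.265 − 1 = 126%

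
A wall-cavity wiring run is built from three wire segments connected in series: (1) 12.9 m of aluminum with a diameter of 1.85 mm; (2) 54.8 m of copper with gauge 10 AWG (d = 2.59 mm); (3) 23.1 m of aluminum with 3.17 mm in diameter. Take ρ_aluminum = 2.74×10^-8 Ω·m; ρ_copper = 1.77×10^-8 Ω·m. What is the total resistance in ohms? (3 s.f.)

0.396 Ω

Seg 1: A = π(d/2)² = π(9.2500e-04 m)² = 2.688e-06 m²
R_1 = (2.74×10^-8)(12.9)/(2.688e-06) = 0.1315 Ω
Seg 2: A = π(2.59/2 mm)² = π(1.2950e-03 m)² = 5.269e-06 m²
R_2 = (1.77×10^-8)(54.8)/(5.269e-06) = 0.1841 Ω
Seg 3: A = π(d/2)² = π(1.5850e-03 m)² = 7.892e-06 m²
R_3 = (2.74×10^-8)(23.1)/(7.892e-06) = 0.0802 Ω
R_total = R_1 + R_2 + R_3 = 0.396 Ω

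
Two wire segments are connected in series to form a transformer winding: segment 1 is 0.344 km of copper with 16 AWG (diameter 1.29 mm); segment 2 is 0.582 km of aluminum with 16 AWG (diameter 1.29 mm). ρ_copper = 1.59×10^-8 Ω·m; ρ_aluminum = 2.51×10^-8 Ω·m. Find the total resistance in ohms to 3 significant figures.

15.4 Ω

Segment 1: A = π(1.29/2 mm)² = π(6.4500e-04 m)² = 1.307e-06 m²
R₁ = ρL/A = (1.59×10^-8)(344)/(1.307e-06) = 4.185 Ω
R₂ = (2.51×10^-8)(582)/(1.307e-06) = 11.18 Ω
R = R₁ + R₂ = 15.4 Ω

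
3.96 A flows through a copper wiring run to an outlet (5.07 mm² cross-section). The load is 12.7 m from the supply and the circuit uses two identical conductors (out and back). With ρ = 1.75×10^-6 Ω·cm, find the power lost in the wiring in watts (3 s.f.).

ρ = 1.75×10^-6 Ω·cm = 1.75×10^-8 Ω·m
A = 5.07 mm² = 5.070e-06 m²
Total conductor length (both ways) L = 2 × 12.7 = 25.4 m
R = ρL/A = (1.75×10^-8)(25.4)/(5.070e-06) = 0.08767 Ω
P = I²R = (3.96)² × 0.08767 = 1.37 W

1.37 W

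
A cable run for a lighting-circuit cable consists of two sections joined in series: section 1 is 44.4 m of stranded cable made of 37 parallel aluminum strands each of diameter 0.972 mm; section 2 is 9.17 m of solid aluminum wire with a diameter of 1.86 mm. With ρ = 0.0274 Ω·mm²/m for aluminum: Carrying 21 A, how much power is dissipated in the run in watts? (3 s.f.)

60.3 W

ρ = 0.0274 Ω·mm²/m = 2.74×10^-8 Ω·m
Section 1: A_strand = π(4.8600e-04)² = 7.420e-07 m²; R₁ = ρL/(N·A_s) = (2.74×10^-8)(44.4)/(37×7.420e-07) = 0.04431 Ω
Section 2: A = π(d/2)² = π(9.3000e-04 m)² = 2.717e-06 m²
R₂ = (2.74×10^-8)(9.17)/(2.717e-06) = 0.09247 Ω
R = R₁ + R₂ = 0.1368 Ω
P = I²R = (21)² × 0.1368 = 60.3 W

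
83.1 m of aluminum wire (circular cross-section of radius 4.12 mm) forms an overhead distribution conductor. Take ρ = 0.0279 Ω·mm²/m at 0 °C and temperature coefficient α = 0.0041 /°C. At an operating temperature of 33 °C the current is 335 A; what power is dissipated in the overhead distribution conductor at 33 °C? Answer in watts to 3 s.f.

ρ = 0.0279 Ω·mm²/m = 2.79×10^-8 Ω·m
A = πr² = π(4.1200e-03 m)² = 5.333e-05 m²
R₍0₎ = ρL/A = (2.79×10^-8)(83.1)/(5.333e-05) = 0.04348 Ω
R₍33₎ = R₍0₎(1 + αΔT) = 0.04348 × (1 + 0.0041×33) = 0.04936 Ω
P = I²R = (335)² × 0.04936 = 5540 W

5540 W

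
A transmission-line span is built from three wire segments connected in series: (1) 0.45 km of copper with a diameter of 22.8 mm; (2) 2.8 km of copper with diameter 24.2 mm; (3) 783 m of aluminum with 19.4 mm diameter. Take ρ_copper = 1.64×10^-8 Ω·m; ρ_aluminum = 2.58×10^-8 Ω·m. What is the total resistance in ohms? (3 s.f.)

Seg 1: A = π(d/2)² = π(1.1400e-02 m)² = 4.083e-04 m²
R_1 = (1.64×10^-8)(450)/(4.083e-04) = 0.01808 Ω
Seg 2: A = π(d/2)² = π(1.2100e-02 m)² = 4.600e-04 m²
R_2 = (1.64×10^-8)(2800)/(4.600e-04) = 0.09983 Ω
Seg 3: A = π(d/2)² = π(9.7000e-03 m)² = 2.956e-04 m²
R_3 = (2.58×10^-8)(783)/(2.956e-04) = 0.06834 Ω
R_total = R_1 + R_2 + R_3 = 0.186 Ω

0.186 Ω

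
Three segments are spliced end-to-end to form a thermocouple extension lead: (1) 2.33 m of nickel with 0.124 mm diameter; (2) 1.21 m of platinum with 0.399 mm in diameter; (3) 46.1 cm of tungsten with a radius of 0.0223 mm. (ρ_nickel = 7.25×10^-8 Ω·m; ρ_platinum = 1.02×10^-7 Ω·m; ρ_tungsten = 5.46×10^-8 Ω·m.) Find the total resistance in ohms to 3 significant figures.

31.1 Ω

Seg 1: A = π(d/2)² = π(6.2000e-05 m)² = 1.208e-08 m²
R_1 = (7.25×10^-8)(2.33)/(1.208e-08) = 13.99 Ω
Seg 2: A = π(d/2)² = π(1.9950e-04 m)² = 1.250e-07 m²
R_2 = (1.02×10^-7)(1.21)/(1.250e-07) = 0.9871 Ω
Seg 3: A = πr² = π(2.2300e-05 m)² = 1.562e-09 m²
R_3 = (5.46×10^-8)(0.461)/(1.562e-09) = 16.11 Ω
R_total = R_1 + R_2 + R_3 = 31.1 Ω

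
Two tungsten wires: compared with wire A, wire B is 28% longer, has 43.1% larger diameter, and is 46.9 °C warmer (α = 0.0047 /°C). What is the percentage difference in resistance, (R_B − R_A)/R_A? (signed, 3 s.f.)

R ∝ ρL/d² with ρ ∝ (1+αΔT), so R_B/R_A = (1 + 28/100) × (1 + 43.1/100)⁻² × (1 + 0.0047×46.9)
= 1.28 × 0.4883 × 1.22 = 0.7629
(R_B − R_A)/R_A = 0.7629 − 1 = -23.7%

-23.7%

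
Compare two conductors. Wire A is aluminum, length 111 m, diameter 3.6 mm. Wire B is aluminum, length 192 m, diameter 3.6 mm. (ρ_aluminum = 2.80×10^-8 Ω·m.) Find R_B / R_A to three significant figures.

R ∝ ρL/d², so R_B/R_A = (L_B/L_A)
= (192/111) = 1.73

1.73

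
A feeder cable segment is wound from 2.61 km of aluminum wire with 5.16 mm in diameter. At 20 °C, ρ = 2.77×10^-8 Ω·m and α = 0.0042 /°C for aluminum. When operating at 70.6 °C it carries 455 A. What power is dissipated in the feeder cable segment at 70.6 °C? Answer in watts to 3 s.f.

A = π(d/2)² = π(2.5800e-03 m)² = 2.091e-05 m²
R₍20₎ = ρL/A = (2.77×10^-8)(2610)/(2.091e-05) = 3.457 Ω
R₍70.6₎ = R₍20₎(1 + αΔT) = 3.457 × (1 + 0.0042×50.6) = 4.192 Ω
P = I²R = (455)² × 4.192 = 8.68×10^5 W

8.68×10^5 W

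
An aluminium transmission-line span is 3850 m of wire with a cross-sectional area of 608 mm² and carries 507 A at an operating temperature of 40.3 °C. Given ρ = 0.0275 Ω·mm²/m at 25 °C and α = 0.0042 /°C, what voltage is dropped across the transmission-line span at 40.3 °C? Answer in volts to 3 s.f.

ρ = 0.0275 Ω·mm²/m = 2.75×10^-8 Ω·m
A = 608 mm² = 6.080e-04 m²
R₍25₎ = ρL/A = (2.75×10^-8)(3850)/(6.080e-04) = 0.1741 Ω
R₍40.3₎ = R₍25₎(1 + αΔT) = 0.1741 × (1 + 0.0042×15.3) = 0.1853 Ω
V = IR = 507 × 0.1853 = 94.0 V

94.0 V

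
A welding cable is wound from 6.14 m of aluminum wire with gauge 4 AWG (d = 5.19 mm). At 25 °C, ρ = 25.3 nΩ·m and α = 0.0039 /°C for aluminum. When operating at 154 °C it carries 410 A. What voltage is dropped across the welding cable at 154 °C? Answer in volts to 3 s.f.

ρ = 25.3 nΩ·m = 2.53×10^-8 Ω·m
A = π(5.19/2 mm)² = π(2.5950e-03 m)² = 2.116e-05 m²
R₍25₎ = ρL/A = (2.53×10^-8)(6.14)/(2.116e-05) = 0.007343 Ω
R₍154₎ = R₍25₎(1 + αΔT) = 0.007343 × (1 + 0.0039×129) = 0.01104 Ω
V = IR = 410 × 0.01104 = 4.53 V

4.53 V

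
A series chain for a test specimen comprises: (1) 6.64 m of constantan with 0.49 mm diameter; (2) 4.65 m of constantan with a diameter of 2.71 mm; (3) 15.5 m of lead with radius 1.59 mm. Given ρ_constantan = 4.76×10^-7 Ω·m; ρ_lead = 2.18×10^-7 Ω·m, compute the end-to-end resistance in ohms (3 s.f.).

Seg 1: A = π(d/2)² = π(2.4500e-04 m)² = 1.886e-07 m²
R_1 = (4.76×10^-7)(6.64)/(1.886e-07) = 16.76 Ω
Seg 2: A = π(d/2)² = π(1.3550e-03 m)² = 5.768e-06 m²
R_2 = (4.76×10^-7)(4.65)/(5.768e-06) = 0.3837 Ω
Seg 3: A = πr² = π(1.5900e-03 m)² = 7.942e-06 m²
R_3 = (2.18×10^-7)(15.5)/(7.942e-06) = 0.4254 Ω
R_total = R_1 + R_2 + R_3 = 17.6 Ω

17.6 Ω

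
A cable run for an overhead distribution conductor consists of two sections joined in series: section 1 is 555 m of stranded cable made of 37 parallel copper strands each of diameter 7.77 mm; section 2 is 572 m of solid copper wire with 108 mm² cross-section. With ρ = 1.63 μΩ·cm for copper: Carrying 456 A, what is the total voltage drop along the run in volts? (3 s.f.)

ρ = 1.63 μΩ·cm = 1.63×10^-8 Ω·m
Section 1: A_strand = π(3.8850e-03)² = 4.742e-05 m²; R₁ = ρL/(N·A_s) = (1.63×10^-8)(555)/(37×4.742e-05) = 0.005156 Ω
Section 2: A = 108 mm² = 1.080e-04 m²
R₂ = (1.63×10^-8)(572)/(1.080e-04) = 0.08633 Ω
R = R₁ + R₂ = 0.09149 Ω
V = IR = 456 × 0.09149 = 41.7 V

41.7 V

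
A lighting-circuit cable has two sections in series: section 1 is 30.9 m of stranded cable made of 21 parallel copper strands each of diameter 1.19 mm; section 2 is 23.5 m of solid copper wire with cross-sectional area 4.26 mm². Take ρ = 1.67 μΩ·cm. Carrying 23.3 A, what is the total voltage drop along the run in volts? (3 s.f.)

ρ = 1.67 μΩ·cm = 1.67×10^-8 Ω·m
Section 1: A_strand = π(5.9500e-04)² = 1.112e-06 m²; R₁ = ρL/(N·A_s) = (1.67×10^-8)(30.9)/(21×1.112e-06) = 0.02209 Ω
Section 2: A = 4.26 mm² = 4.260e-06 m²
R₂ = (1.67×10^-8)(23.5)/(4.260e-06) = 0.09212 Ω
R = R₁ + R₂ = 0.1142 Ω
V = IR = 23.3 × 0.1142 = 2.66 V

2.66 V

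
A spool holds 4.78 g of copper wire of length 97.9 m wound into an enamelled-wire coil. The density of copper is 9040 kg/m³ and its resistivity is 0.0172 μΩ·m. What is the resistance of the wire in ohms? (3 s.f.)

ρ = 0.0172 μΩ·m = 1.72×10^-8 Ω·m
A = m/(density·L) = 0.00478/(9040×97.9) = 5.4010e-09 m²
R = ρL/A = (1.72×10^-8)(97.9)/(5.4010e-09) = 312 Ω

312 Ω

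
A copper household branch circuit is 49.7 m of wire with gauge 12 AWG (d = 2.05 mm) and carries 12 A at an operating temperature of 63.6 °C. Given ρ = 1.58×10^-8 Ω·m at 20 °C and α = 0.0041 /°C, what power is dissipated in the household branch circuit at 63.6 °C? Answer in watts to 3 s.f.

A = π(2.05/2 mm)² = π(1.0250e-03 m)² = 3.301e-06 m²
R₍20₎ = ρL/A = (1.58×10^-8)(49.7)/(3.301e-06) = 0.2379 Ω
R₍63.6₎ = R₍20₎(1 + αΔT) = 0.2379 × (1 + 0.0041×43.6) = 0.2804 Ω
P = I²R = (12)² × 0.2804 = 40.4 W

40.4 W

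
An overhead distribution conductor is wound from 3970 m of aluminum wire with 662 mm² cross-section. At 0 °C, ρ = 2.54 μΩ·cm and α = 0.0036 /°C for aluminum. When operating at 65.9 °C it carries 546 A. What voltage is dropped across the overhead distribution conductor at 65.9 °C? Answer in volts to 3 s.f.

ρ = 2.54 μΩ·cm = 2.54×10^-8 Ω·m
A = 662 mm² = 6.620e-04 m²
R₍0₎ = ρL/A = (2.54×10^-8)(3970)/(6.620e-04) = 0.1523 Ω
R₍65.9₎ = R₍0₎(1 + αΔT) = 0.1523 × (1 + 0.0036×65.9) = 0.1885 Ω
V = IR = 546 × 0.1885 = 103 V

103 V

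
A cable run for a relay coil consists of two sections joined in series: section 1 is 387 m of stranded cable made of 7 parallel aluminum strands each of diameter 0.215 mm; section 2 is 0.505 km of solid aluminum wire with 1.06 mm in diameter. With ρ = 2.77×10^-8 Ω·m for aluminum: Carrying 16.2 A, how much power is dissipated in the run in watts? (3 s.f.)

Section 1: A_strand = π(1.0750e-04)² = 3.631e-08 m²; R₁ = ρL/(N·A_s) = (2.77×10^-8)(387)/(7×3.631e-08) = 42.18 Ω
Section 2: A = π(d/2)² = π(5.3000e-04 m)² = 8.825e-07 m²
R₂ = (2.77×10^-8)(505)/(8.825e-07) = 15.85 Ω
R = R₁ + R₂ = 58.03 Ω
P = I²R = (16.2)² × 58.03 = 15200 W

15200 W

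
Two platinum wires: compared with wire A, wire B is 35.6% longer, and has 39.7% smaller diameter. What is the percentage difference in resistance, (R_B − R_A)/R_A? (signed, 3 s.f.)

R ∝ L/d², so R_B/R_A = (1 + 35.6/100) × (1 − 39.7/100)⁻²
= 1.356 × 2.75 = 3.729
(R_B − R_A)/R_A = 3.729 − 1 = 273%

273%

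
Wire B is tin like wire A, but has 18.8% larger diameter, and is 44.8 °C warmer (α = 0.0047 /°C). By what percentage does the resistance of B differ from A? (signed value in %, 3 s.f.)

R ∝ ρL/d² with ρ ∝ (1+αΔT), so R_B/R_A = (1 + 18.8/100)⁻² × (1 + 0.0047×44.8)
= 0.7085 × 1.211 = 0.8577
(R_B − R_A)/R_A = 0.8577 − 1 = -14.2%

-14.2%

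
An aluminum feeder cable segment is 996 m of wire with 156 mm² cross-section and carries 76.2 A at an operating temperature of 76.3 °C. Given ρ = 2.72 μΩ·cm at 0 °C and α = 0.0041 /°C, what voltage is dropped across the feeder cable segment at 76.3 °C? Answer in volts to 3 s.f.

17.4 V

ρ = 2.72 μΩ·cm = 2.72×10^-8 Ω·m
A = 156 mm² = 1.560e-04 m²
R₍0₎ = ρL/A = (2.72×10^-8)(996)/(1.560e-04) = 0.1737 Ω
R₍76.3₎ = R₍0₎(1 + αΔT) = 0.1737 × (1 + 0.0041×76.3) = 0.228 Ω
V = IR = 76.2 × 0.228 = 17.4 V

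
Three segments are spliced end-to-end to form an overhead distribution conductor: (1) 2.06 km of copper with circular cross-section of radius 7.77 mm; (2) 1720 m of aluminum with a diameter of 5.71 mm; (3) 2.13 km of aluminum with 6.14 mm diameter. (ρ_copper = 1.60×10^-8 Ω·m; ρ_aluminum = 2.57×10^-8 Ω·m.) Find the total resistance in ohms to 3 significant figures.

Seg 1: A = πr² = π(7.7700e-03 m)² = 1.897e-04 m²
R_1 = (1.60×10^-8)(2060)/(1.897e-04) = 0.1738 Ω
Seg 2: A = π(d/2)² = π(2.8550e-03 m)² = 2.561e-05 m²
R_2 = (2.57×10^-8)(1720)/(2.561e-05) = 1.726 Ω
Seg 3: A = π(d/2)² = π(3.0700e-03 m)² = 2.961e-05 m²
R_3 = (2.57×10^-8)(2130)/(2.961e-05) = 1.849 Ω
R_total = R_1 + R_2 + R_3 = 3.75 Ω

3.75 Ω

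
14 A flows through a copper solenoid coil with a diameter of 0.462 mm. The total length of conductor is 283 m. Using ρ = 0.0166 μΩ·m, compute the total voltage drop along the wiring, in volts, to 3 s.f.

ρ = 0.0166 μΩ·m = 1.66×10^-8 Ω·m
A = π(d/2)² = π(2.3100e-04 m)² = 1.676e-07 m²
R = ρL/A = (1.66×10^-8)(283)/(1.676e-07) = 28.02 Ω
V = IR = 14 × 28.02 = 392 V

392 V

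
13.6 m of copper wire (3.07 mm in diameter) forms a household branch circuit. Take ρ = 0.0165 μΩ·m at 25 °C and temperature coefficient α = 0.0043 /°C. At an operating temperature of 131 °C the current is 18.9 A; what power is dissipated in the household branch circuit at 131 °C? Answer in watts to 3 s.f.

ρ = 0.0165 μΩ·m = 1.65×10^-8 Ω·m
A = π(d/2)² = π(1.5350e-03 m)² = 7.402e-06 m²
R₍25₎ = ρL/A = (1.65×10^-8)(13.6)/(7.402e-06) = 0.03031 Ω
R₍131₎ = R₍25₎(1 + αΔT) = 0.03031 × (1 + 0.0043×106) = 0.04413 Ω
P = I²R = (18.9)² × 0.04413 = 15.8 W

15.8 W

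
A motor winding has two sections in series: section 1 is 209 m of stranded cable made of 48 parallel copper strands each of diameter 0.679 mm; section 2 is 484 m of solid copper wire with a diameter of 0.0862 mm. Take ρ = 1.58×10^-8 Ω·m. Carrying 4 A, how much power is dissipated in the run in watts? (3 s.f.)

21000 W

Section 1: A_strand = π(3.3950e-04)² = 3.621e-07 m²; R₁ = ρL/(N·A_s) = (1.58×10^-8)(209)/(48×3.621e-07) = 0.19 Ω
Section 2: A = π(d/2)² = π(4.3100e-05 m)² = 5.836e-09 m²
R₂ = (1.58×10^-8)(484)/(5.836e-09) = 1310 Ω
R = R₁ + R₂ = 1311 Ω
P = I²R = (4)² × 1311 = 21000 W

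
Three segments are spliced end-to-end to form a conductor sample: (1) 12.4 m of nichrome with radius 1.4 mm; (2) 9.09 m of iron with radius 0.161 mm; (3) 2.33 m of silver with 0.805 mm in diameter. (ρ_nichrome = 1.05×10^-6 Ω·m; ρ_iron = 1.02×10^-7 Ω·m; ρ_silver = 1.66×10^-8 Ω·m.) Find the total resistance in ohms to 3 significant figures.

Seg 1: A = πr² = π(1.4000e-03 m)² = 6.158e-06 m²
R_1 = (1.05×10^-6)(12.4)/(6.158e-06) = 2.114 Ω
Seg 2: A = πr² = π(1.6100e-04 m)² = 8.143e-08 m²
R_2 = (1.02×10^-7)(9.09)/(8.143e-08) = 11.39 Ω
Seg 3: A = π(d/2)² = π(4.0250e-04 m)² = 5.090e-07 m²
R_3 = (1.66×10^-8)(2.33)/(5.090e-07) = 0.07599 Ω
R_total = R_1 + R_2 + R_3 = 13.6 Ω

13.6 Ω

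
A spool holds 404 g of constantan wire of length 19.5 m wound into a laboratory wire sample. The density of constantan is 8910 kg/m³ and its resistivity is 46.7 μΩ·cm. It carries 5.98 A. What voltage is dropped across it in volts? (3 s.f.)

ρ = 46.7 μΩ·cm = 4.67×10^-7 Ω·m
A = m/(density·L) = 0.404/(8910×19.5) = 2.3252e-06 m²
R = ρL/A = (4.67×10^-7)(19.5)/(2.3252e-06) = 3.916 Ω
V = IR = 5.98 × 3.916 = 23.4 V

23.4 V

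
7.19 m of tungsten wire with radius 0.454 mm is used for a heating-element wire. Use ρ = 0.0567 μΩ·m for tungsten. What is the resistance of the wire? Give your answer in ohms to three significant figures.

ρ = 0.0567 μΩ·m = 5.67×10^-8 Ω·m
A = πr² = π(4.5400e-04 m)² = 6.475e-07 m²
R = ρL/A = (5.67×10^-8)(7.19 m)/(6.475e-07 m²) = 0.630 Ω

0.630 Ω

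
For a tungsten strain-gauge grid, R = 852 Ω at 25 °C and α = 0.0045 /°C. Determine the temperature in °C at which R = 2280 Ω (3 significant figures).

397 °C

R = R₀(1 + α(T − T₀)) ⇒ T = T₀ + (R/R₀ − 1)/α
T = 25 + (2280/852 − 1)/0.0045 = 25 + (1.676)/0.0045 = 397 °C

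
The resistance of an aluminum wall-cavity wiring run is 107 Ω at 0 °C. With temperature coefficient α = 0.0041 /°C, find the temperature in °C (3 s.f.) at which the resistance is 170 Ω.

R = R₀(1 + α(T − T₀)) ⇒ T = T₀ + (R/R₀ − 1)/α
T = 0 + (170/107 − 1)/0.0041 = 0 + (0.5888)/0.0041 = 144 °C

144 °C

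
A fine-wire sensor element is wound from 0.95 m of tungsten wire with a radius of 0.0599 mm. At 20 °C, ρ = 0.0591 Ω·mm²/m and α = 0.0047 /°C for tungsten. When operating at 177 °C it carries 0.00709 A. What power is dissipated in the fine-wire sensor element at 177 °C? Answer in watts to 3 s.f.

ρ = 0.0591 Ω·mm²/m = 5.91×10^-8 Ω·m
A = πr² = π(5.9900e-05 m)² = 1.127e-08 m²
R₍20₎ = ρL/A = (5.91×10^-8)(0.95)/(1.127e-08) = 4.981 Ω
R₍177₎ = R₍20₎(1 + αΔT) = 4.981 × (1 + 0.0047×157) = 8.656 Ω
P = I²R = (0.00709)² × 8.656 = 4.35×10^-4 W

4.35×10^-4 W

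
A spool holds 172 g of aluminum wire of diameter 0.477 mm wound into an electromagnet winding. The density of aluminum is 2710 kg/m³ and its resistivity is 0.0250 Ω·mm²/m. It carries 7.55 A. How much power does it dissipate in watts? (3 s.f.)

ρ = 0.0250 Ω·mm²/m = 2.50×10^-8 Ω·m
A = π(d/2)² = π(2.3850e-04 m)² = 1.7870e-07 m²
L = m/(density·A) = 0.172/(2710×1.7870e-07) = 355.2 m
R = ρL/A = (2.50×10^-8)(355.2)/(1.7870e-07) = 49.69 Ω
P = I²R = (7.55)² × 49.69 = 2830 W

2830 W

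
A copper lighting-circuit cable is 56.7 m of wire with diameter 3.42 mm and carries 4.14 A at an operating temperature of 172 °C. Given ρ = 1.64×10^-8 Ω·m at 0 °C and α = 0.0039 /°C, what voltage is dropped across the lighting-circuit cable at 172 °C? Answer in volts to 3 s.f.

A = π(d/2)² = π(1.7100e-03 m)² = 9.186e-06 m²
R₍0₎ = ρL/A = (1.64×10^-8)(56.7)/(9.186e-06) = 0.1012 Ω
R₍172₎ = R₍0₎(1 + αΔT) = 0.1012 × (1 + 0.0039×172) = 0.1691 Ω
V = IR = 4.14 × 0.1691 = 0.700 V

0.700 V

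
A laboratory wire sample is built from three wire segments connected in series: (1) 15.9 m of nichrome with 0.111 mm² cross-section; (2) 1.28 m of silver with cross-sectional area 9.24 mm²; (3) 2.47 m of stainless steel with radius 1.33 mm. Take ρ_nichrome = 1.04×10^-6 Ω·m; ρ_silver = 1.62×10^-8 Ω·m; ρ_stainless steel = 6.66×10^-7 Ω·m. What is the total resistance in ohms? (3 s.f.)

149 Ω

Seg 1: A = 0.111 mm² = 1.110e-07 m²
R_1 = (1.04×10^-6)(15.9)/(1.110e-07) = 149 Ω
Seg 2: A = 9.24 mm² = 9.240e-06 m²
R_2 = (1.62×10^-8)(1.28)/(9.240e-06) = 0.002244 Ω
Seg 3: A = πr² = π(1.3300e-03 m)² = 5.557e-06 m²
R_3 = (6.66×10^-7)(2.47)/(5.557e-06) = 0.296 Ω
R_total = R_1 + R_2 + R_3 = 149 Ω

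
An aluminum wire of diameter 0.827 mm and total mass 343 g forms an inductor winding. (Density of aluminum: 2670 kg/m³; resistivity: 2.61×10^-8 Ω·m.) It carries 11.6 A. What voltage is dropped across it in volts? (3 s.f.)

A = π(d/2)² = π(4.1350e-04 m)² = 5.3716e-07 m²
L = m/(density·A) = 0.343/(2670×5.3716e-07) = 239.2 m
R = ρL/A = (2.61×10^-8)(239.2)/(5.3716e-07) = 11.62 Ω
V = IR = 11.6 × 11.62 = 135 V

135 V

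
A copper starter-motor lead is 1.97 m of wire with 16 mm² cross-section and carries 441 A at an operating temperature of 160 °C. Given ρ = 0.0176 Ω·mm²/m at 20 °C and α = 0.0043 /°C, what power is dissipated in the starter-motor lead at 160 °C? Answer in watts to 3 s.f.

ρ = 0.0176 Ω·mm²/m = 1.76×10^-8 Ω·m
A = 16 mm² = 1.600e-05 m²
R₍20₎ = ρL/A = (1.76×10^-8)(1.97)/(1.600e-05) = 0.002167 Ω
R₍160₎ = R₍20₎(1 + αΔT) = 0.002167 × (1 + 0.0043×140) = 0.003472 Ω
P = I²R = (441)² × 0.003472 = 675 W

675 W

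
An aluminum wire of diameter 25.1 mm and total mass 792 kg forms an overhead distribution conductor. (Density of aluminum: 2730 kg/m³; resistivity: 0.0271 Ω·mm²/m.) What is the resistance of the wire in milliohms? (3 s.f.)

32.1 mΩ

ρ = 0.0271 Ω·mm²/m = 2.71×10^-8 Ω·m
A = π(d/2)² = π(1.2550e-02 m)² = 4.9481e-04 m²
L = m/(density·A) = 792/(2730×4.9481e-04) = 586.3 m
R = ρL/A = (2.71×10^-8)(586.3)/(4.9481e-04) = 32.1 mΩ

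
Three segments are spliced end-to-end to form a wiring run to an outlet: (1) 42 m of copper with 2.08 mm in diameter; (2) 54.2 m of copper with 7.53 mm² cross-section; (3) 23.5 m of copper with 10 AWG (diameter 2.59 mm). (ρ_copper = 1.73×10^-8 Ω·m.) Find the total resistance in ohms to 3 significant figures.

Seg 1: A = π(d/2)² = π(1.0400e-03 m)² = 3.398e-06 m²
R_1 = (1.73×10^-8)(42)/(3.398e-06) = 0.2138 Ω
Seg 2: A = 7.53 mm² = 7.530e-06 m²
R_2 = (1.73×10^-8)(54.2)/(7.530e-06) = 0.1245 Ω
Seg 3: A = π(2.59/2 mm)² = π(1.2950e-03 m)² = 5.269e-06 m²
R_3 = (1.73×10^-8)(23.5)/(5.269e-06) = 0.07717 Ω
R_total = R_1 + R_2 + R_3 = 0.416 Ω

0.416 Ω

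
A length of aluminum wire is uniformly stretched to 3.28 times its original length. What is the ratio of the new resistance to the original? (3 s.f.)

Volume constant ⇒ A' = A/k with k = 3.28. R' = ρ(kL)/(A/k) = k²R.
Factor = 10.8

10.8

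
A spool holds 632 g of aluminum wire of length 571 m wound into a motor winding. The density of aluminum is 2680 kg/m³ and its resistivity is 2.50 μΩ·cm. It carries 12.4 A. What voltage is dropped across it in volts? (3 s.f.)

ρ = 2.50 μΩ·cm = 2.50×10^-8 Ω·m
A = m/(density·L) = 0.632/(2680×571) = 4.1300e-07 m²
R = ρL/A = (2.50×10^-8)(571)/(4.1300e-07) = 34.56 Ω
V = IR = 12.4 × 34.56 = 429 V

429 V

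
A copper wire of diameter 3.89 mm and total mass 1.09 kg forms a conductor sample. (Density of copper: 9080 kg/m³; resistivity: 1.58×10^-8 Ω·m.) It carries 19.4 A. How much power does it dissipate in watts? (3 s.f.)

5.05 W

A = π(d/2)² = π(1.9450e-03 m)² = 1.1885e-05 m²
L = m/(density·A) = 1.09/(9080×1.1885e-05) = 10.1 m
R = ρL/A = (1.58×10^-8)(10.1)/(1.1885e-05) = 0.01343 Ω
P = I²R = (19.4)² × 0.01343 = 5.05 W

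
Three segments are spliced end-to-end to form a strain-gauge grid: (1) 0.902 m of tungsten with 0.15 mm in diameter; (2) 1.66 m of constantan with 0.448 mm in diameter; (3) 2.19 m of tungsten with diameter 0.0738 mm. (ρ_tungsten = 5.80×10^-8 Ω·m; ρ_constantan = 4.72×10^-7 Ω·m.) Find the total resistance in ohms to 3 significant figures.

37.6 Ω

Seg 1: A = π(d/2)² = π(7.5000e-05 m)² = 1.767e-08 m²
R_1 = (5.80×10^-8)(0.902)/(1.767e-08) = 2.96 Ω
Seg 2: A = π(d/2)² = π(2.2400e-04 m)² = 1.576e-07 m²
R_2 = (4.72×10^-7)(1.66)/(1.576e-07) = 4.971 Ω
Seg 3: A = π(d/2)² = π(3.6900e-05 m)² = 4.278e-09 m²
R_3 = (5.80×10^-8)(2.19)/(4.278e-09) = 29.69 Ω
R_total = R_1 + R_2 + R_3 = 37.6 Ω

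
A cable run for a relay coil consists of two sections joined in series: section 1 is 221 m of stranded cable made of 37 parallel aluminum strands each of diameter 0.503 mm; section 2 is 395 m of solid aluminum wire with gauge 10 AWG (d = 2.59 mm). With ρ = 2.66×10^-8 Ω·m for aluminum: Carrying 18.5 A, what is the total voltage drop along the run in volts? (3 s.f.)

51.7 V

Section 1: A_strand = π(2.5150e-04)² = 1.987e-07 m²; R₁ = ρL/(N·A_s) = (2.66×10^-8)(221)/(37×1.987e-07) = 0.7996 Ω
Section 2: A = π(2.59/2 mm)² = π(1.2950e-03 m)² = 5.269e-06 m²
R₂ = (2.66×10^-8)(395)/(5.269e-06) = 1.994 Ω
R = R₁ + R₂ = 2.794 Ω
V = IR = 18.5 × 2.794 = 51.7 V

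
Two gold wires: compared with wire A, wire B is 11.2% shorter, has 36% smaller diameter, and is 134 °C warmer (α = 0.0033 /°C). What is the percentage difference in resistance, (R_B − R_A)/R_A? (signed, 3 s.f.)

R ∝ ρL/d² with ρ ∝ (1+αΔT), so R_B/R_A = (1 − 11.2/100) × (1 − 36/100)⁻² × (1 + 0.0033×134)
= 0.888 × 2.441 × 1.442 = 3.127
(R_B − R_A)/R_A = 3.127 − 1 = 213%

213%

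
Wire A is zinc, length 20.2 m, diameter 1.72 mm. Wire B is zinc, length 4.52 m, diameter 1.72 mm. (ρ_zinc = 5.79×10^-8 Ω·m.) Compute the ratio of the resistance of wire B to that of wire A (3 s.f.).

0.224

R ∝ ρL/d², so R_B/R_A = (L_B/L_A)
= (4.52/20.2) = 0.224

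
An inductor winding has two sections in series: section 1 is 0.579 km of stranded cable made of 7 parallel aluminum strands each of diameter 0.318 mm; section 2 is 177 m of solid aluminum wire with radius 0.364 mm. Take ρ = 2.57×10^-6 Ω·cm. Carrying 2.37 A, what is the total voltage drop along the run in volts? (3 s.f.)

89.3 V

ρ = 2.57×10^-6 Ω·cm = 2.57×10^-8 Ω·m
Section 1: A_strand = π(1.5900e-04)² = 7.942e-08 m²; R₁ = ρL/(N·A_s) = (2.57×10^-8)(579)/(7×7.942e-08) = 26.77 Ω
Section 2: A = πr² = π(3.6400e-04 m)² = 4.162e-07 m²
R₂ = (2.57×10^-8)(177)/(4.162e-07) = 10.93 Ω
R = R₁ + R₂ = 37.69 Ω
V = IR = 2.37 × 37.69 = 89.3 V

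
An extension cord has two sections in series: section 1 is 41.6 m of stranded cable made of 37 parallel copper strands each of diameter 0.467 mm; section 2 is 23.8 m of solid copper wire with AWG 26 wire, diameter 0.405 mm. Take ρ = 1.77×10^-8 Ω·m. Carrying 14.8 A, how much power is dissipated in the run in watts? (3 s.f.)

742 W

Section 1: A_strand = π(2.3350e-04)² = 1.713e-07 m²; R₁ = ρL/(N·A_s) = (1.77×10^-8)(41.6)/(37×1.713e-07) = 0.1162 Ω
Section 2: A = π(0.405/2 mm)² = π(2.0250e-04 m)² = 1.288e-07 m²
R₂ = (1.77×10^-8)(23.8)/(1.288e-07) = 3.27 Ω
R = R₁ + R₂ = 3.386 Ω
P = I²R = (14.8)² × 3.386 = 742 W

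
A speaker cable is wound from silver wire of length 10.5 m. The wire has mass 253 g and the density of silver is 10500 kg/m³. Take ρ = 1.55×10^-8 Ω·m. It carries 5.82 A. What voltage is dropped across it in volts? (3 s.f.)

0.413 V

A = m/(density·L) = 0.253/(10500×10.5) = 2.2948e-06 m²
R = ρL/A = (1.55×10^-8)(10.5)/(2.2948e-06) = 0.07092 Ω
V = IR = 5.82 × 0.07092 = 0.413 V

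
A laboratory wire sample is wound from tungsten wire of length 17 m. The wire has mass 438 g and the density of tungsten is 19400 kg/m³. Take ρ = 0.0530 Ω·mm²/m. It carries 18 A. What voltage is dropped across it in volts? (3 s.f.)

12.2 V

ρ = 0.0530 Ω·mm²/m = 5.30×10^-8 Ω·m
A = m/(density·L) = 0.438/(19400×17) = 1.3281e-06 m²
R = ρL/A = (5.30×10^-8)(17)/(1.3281e-06) = 0.6784 Ω
V = IR = 18 × 0.6784 = 12.2 V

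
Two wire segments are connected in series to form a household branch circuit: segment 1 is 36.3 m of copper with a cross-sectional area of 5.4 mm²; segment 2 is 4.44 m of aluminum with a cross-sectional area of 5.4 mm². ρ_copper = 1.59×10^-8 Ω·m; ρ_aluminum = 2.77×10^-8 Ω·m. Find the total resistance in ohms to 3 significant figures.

Segment 1: A = 5.4 mm² = 5.400e-06 m²
R₁ = ρL/A = (1.59×10^-8)(36.3)/(5.400e-06) = 0.1069 Ω
R₂ = (2.77×10^-8)(4.44)/(5.400e-06) = 0.02278 Ω
R = R₁ + R₂ = 0.130 Ω

0.130 Ω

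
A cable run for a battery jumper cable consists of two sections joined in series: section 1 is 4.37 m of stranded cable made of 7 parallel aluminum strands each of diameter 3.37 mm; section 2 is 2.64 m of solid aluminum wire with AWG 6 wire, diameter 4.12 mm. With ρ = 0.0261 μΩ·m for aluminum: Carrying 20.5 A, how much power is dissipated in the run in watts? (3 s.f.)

ρ = 0.0261 μΩ·m = 2.61×10^-8 Ω·m
Section 1: A_strand = π(1.6850e-03)² = 8.920e-06 m²; R₁ = ρL/(N·A_s) = (2.61×10^-8)(4.37)/(7×8.920e-06) = 0.001827 Ω
Section 2: A = π(4.12/2 mm)² = π(2.0600e-03 m)² = 1.333e-05 m²
R₂ = (2.61×10^-8)(2.64)/(1.333e-05) = 0.005168 Ω
R = R₁ + R₂ = 0.006995 Ω
P = I²R = (20.5)² × 0.006995 = 2.94 W

2.94 W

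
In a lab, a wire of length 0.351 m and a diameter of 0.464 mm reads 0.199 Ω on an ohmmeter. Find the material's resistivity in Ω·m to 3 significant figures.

9.59×10^-8 Ω·m

A = π(d/2)² = π(2.3200e-04 m)² = 1.691e-07 m²
ρ = RA/L = (0.199)(1.691e-07)/(0.351) = 9.59×10^-8 Ω·m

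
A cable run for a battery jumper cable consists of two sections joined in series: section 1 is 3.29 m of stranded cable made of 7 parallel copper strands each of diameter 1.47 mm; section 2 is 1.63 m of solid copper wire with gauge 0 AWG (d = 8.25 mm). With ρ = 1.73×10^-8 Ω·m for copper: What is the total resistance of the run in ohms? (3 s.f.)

Section 1: A_strand = π(7.3500e-04)² = 1.697e-06 m²; R₁ = ρL/(N·A_s) = (1.73×10^-8)(3.29)/(7×1.697e-06) = 0.004791 Ω
Section 2: A = π(8.25/2 mm)² = π(4.1250e-03 m)² = 5.346e-05 m²
R₂ = (1.73×10^-8)(1.63)/(5.346e-05) = 5.275×10^-4 Ω
R = R₁ + R₂ = 0.00532 Ω

0.00532 Ω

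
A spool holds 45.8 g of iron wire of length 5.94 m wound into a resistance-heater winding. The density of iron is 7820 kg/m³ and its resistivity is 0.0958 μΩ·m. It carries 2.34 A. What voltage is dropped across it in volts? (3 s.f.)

ρ = 0.0958 μΩ·m = 9.58×10^-8 Ω·m
A = m/(density·L) = 0.0458/(7820×5.94) = 9.8599e-07 m²
R = ρL/A = (9.58×10^-8)(5.94)/(9.8599e-07) = 0.5771 Ω
V = IR = 2.34 × 0.5771 = 1.35 V

1.35 V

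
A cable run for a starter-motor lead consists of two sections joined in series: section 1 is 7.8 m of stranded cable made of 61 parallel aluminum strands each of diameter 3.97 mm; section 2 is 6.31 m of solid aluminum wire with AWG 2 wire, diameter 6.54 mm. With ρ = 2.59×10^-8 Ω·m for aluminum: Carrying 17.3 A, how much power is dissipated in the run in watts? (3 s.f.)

Section 1: A_strand = π(1.9850e-03)² = 1.238e-05 m²; R₁ = ρL/(N·A_s) = (2.59×10^-8)(7.8)/(61×1.238e-05) = 2.675×10^-4 Ω
Section 2: A = π(6.54/2 mm)² = π(3.2700e-03 m)² = 3.359e-05 m²
R₂ = (2.59×10^-8)(6.31)/(3.359e-05) = 0.004865 Ω
R = R₁ + R₂ = 0.005133 Ω
P = I²R = (17.3)² × 0.005133 = 1.54 W

1.54 W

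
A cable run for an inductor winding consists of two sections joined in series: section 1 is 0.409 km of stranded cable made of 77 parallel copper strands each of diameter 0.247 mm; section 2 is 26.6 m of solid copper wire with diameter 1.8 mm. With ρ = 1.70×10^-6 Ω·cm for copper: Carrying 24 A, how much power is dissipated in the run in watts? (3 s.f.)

1190 W

ρ = 1.70×10^-6 Ω·cm = 1.70×10^-8 Ω·m
Section 1: A_strand = π(1.2350e-04)² = 4.792e-08 m²; R₁ = ρL/(N·A_s) = (1.70×10^-8)(409)/(77×4.792e-08) = 1.885 Ω
Section 2: A = π(d/2)² = π(9.0000e-04 m)² = 2.545e-06 m²
R₂ = (1.70×10^-8)(26.6)/(2.545e-06) = 0.1777 Ω
R = R₁ + R₂ = 2.062 Ω
P = I²R = (24)² × 2.062 = 1190 W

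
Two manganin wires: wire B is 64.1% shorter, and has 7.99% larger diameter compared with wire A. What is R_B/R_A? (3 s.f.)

R ∝ L/d², so R_B/R_A = (1 − 64.1/100) × (1 + 7.99/100)⁻²
= 0.359 × 0.8575 = 0.308

0.308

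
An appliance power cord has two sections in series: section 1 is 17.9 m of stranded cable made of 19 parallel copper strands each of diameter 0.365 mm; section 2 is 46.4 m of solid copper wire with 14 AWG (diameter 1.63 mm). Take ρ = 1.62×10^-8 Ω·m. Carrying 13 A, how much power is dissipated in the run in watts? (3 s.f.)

85.5 W

Section 1: A_strand = π(1.8250e-04)² = 1.046e-07 m²; R₁ = ρL/(N·A_s) = (1.62×10^-8)(17.9)/(19×1.046e-07) = 0.1459 Ω
Section 2: A = π(1.63/2 mm)² = π(8.1500e-04 m)² = 2.087e-06 m²
R₂ = (1.62×10^-8)(46.4)/(2.087e-06) = 0.3602 Ω
R = R₁ + R₂ = 0.5061 Ω
P = I²R = (13)² × 0.5061 = 85.5 W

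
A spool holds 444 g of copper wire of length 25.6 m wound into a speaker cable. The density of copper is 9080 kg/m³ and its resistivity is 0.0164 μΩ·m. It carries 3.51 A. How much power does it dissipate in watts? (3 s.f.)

ρ = 0.0164 μΩ·m = 1.64×10^-8 Ω·m
A = m/(density·L) = 0.444/(9080×25.6) = 1.9101e-06 m²
R = ρL/A = (1.64×10^-8)(25.6)/(1.9101e-06) = 0.2198 Ω
P = I²R = (3.51)² × 0.2198 = 2.71 W

2.71 W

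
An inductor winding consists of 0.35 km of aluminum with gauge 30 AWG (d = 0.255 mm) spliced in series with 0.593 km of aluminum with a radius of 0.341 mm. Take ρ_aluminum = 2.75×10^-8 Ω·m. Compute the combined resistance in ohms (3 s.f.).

233 Ω

Segment 1: A = π(0.255/2 mm)² = π(1.2750e-04 m)² = 5.107e-08 m²
R₁ = ρL/A = (2.75×10^-8)(350)/(5.107e-08) = 188.5 Ω
Segment 2: A = πr² = π(3.4100e-04 m)² = 3.653e-07 m²
R₂ = (2.75×10^-8)(593)/(3.653e-07) = 44.64 Ω
R = R₁ + R₂ = 233 Ω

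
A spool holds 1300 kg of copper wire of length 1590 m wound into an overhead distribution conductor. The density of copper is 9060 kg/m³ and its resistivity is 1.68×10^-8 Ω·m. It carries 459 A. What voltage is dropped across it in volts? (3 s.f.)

136 V

A = m/(density·L) = 1300/(9060×1590) = 9.0244e-05 m²
R = ρL/A = (1.68×10^-8)(1590)/(9.0244e-05) = 0.296 Ω
V = IR = 459 × 0.296 = 136 V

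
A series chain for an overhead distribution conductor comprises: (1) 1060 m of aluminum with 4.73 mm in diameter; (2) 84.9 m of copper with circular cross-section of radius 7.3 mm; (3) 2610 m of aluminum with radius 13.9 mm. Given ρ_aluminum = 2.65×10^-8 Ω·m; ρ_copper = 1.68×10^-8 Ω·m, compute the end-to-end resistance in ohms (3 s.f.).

Seg 1: A = π(d/2)² = π(2.3650e-03 m)² = 1.757e-05 m²
R_1 = (2.65×10^-8)(1060)/(1.757e-05) = 1.599 Ω
Seg 2: A = πr² = π(7.3000e-03 m)² = 1.674e-04 m²
R_2 = (1.68×10^-8)(84.9)/(1.674e-04) = 0.00852 Ω
Seg 3: A = πr² = π(1.3900e-02 m)² = 6.070e-04 m²
R_3 = (2.65×10^-8)(2610)/(6.070e-04) = 0.1139 Ω
R_total = R_1 + R_2 + R_3 = 1.72 Ω

1.72 Ω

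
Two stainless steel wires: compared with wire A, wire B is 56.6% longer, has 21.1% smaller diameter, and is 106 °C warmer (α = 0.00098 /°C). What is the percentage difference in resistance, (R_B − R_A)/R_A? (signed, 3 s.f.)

178%

R ∝ ρL/d² with ρ ∝ (1+αΔT), so R_B/R_A = (1 + 56.6/100) × (1 − 21.1/100)⁻² × (1 + 0.00098×106)
= 1.566 × 1.606 × 1.104 = 2.777
(R_B − R_A)/R_A = 2.777 − 1 = 178%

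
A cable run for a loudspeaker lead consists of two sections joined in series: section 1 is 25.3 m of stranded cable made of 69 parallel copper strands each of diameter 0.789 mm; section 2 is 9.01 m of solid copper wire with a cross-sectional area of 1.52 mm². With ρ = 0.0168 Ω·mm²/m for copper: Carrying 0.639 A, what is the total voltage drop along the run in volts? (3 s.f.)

ρ = 0.0168 Ω·mm²/m = 1.68×10^-8 Ω·m
Section 1: A_strand = π(3.9450e-04)² = 4.889e-07 m²; R₁ = ρL/(N·A_s) = (1.68×10^-8)(25.3)/(69×4.889e-07) = 0.0126 Ω
Section 2: A = 1.52 mm² = 1.520e-06 m²
R₂ = (1.68×10^-8)(9.01)/(1.520e-06) = 0.09958 Ω
R = R₁ + R₂ = 0.1122 Ω
V = IR = 0.639 × 0.1122 = 0.0717 V

0.0717 V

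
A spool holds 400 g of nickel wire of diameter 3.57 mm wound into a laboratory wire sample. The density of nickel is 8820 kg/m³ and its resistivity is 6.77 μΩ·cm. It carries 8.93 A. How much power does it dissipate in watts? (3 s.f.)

2.44 W

ρ = 6.77 μΩ·cm = 6.77×10^-8 Ω·m
A = π(d/2)² = π(1.7850e-03 m)² = 1.0010e-05 m²
L = m/(density·A) = 0.4/(8820×1.0010e-05) = 4.531 m
R = ρL/A = (6.77×10^-8)(4.531)/(1.0010e-05) = 0.03064 Ω
P = I²R = (8.93)² × 0.03064 = 2.44 W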